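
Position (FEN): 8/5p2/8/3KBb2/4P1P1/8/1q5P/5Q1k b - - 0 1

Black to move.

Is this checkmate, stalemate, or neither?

Black to move; black king on h1.
In check: yes, from the white queen on f1.
King squares — g1: attacked by Qf1; g2: attacked by Qf1; h2: attacked by Be5.
Legal moves for Black: none.
In check with no legal moves → checkmate.

checkmate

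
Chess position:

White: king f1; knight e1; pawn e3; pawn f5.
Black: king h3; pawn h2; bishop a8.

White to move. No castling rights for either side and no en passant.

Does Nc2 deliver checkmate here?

no

After Nc2: black king on h3; in check: no.
Black is not in check, so this cannot be checkmate.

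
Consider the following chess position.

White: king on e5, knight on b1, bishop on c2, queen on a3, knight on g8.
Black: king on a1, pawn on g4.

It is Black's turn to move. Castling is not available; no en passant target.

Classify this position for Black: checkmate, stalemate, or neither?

checkmate

Black to move; black king on a1.
In check: yes, from the white queen on a3.
King squares — b1: attacked by Bc2; a2: attacked by Qa3; b2: attacked by Qa3.
Legal moves for Black: none.
In check with no legal moves → checkmate.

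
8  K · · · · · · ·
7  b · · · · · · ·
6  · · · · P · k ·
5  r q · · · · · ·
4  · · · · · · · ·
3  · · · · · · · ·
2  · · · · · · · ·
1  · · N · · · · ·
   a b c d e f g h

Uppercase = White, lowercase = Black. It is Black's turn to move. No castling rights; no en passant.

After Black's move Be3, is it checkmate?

After Be3: white king on a8; in check: yes, from the black rook on a5.
King squares — a7: attacked by Be3; b7: attacked by Qb5; b8: attacked by Qb5.
White has no legal moves → checkmate.

yes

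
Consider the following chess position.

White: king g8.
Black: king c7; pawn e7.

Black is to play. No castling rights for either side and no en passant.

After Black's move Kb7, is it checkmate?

no

After Kb7: white king on g8; in check: no.
White is not in check, so this cannot be checkmate.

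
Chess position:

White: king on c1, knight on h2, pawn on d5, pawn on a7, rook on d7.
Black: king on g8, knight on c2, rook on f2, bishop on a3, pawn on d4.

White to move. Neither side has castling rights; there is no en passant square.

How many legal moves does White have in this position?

White to move; king on c1.
In check: yes, from the black bishop on a3.
Legal moves: Kd1, Kb1.
Count: 2.

2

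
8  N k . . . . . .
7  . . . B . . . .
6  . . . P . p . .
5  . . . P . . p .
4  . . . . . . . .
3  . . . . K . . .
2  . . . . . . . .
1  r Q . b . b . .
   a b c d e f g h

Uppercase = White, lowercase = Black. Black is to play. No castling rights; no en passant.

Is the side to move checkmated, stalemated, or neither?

neither

Black to move; black king on b8.
In check: yes, from the white queen on b1.
King squares — a7: available; b7: attacked by Qb1; c7: attacked by Pd6; a8: available; c8: attacked by Bd7.
Legal moves for Black: Kxa8, Ka7, Bb5, Bb3, Rxb1.
Black is in check but has 5 legal moves → neither.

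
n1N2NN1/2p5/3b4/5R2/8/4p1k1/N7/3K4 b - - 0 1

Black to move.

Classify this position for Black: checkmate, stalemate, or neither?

neither

Black to move; black king on g3.
In check: no.
Legal moves for Black: Nb6, Bxf8, Be7, Be5, Bc5, Bf4, Bb4, Ba3, Kh4, Kg4, Kh3, Kh2, Kg2, c6, e2+, c5.
Black has 16 legal moves and is not in check → neither.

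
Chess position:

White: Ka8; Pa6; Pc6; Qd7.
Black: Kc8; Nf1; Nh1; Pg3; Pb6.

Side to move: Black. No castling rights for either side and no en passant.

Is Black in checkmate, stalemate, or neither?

Black to move; black king on c8.
In check: yes, from the white queen on d7.
King squares — b7: attacked by Pa6; c7: attacked by Qd7; d7: attacked by Pc6; b8: attacked by Ka8; d8: attacked by Qd7.
Legal moves for Black: none.
In check with no legal moves → checkmate.

checkmate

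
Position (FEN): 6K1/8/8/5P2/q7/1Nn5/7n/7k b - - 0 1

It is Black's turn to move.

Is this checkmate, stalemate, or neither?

neither

Black to move; black king on h1.
In check: no.
Legal moves for Black include: Qe8+, Qa8+, Qd7, Qa7, Qc6, Qa6, Qb5, Qa5, Qh4, Qg4+, Qf4, Qe4, Qd4, Qc4+, Qb4, Qxb3+, Qa3, Qa2, ... (list truncated; more exist).
Black has legal moves and is not in check → neither.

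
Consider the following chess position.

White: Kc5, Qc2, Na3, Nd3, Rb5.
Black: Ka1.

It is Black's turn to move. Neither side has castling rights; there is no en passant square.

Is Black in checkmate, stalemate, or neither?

Black to move; black king on a1.
In check: no.
King squares — b1: attacked by Qc2; a2: attacked by Qc2; b2: attacked by Qc2.
Legal moves for Black: none.
Not in check and no legal moves → stalemate.

stalemate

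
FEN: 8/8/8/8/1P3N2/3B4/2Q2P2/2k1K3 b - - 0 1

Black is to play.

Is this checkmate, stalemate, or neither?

Black to move; black king on c1.
In check: yes, from the white queen on c2.
King squares — b1: attacked by Qc2; d1: attacked by Ke1; b2: attacked by Qc2; c2: attacked by Bd3; d2: attacked by Ke1.
Legal moves for Black: none.
In check with no legal moves → checkmate.

checkmate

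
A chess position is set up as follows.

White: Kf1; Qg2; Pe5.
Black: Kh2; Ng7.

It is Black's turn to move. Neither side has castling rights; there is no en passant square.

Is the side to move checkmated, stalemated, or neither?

checkmate

Black to move; black king on h2.
In check: yes, from the white queen on g2.
King squares — g1: attacked by Kf1; h1: attacked by Qg2; g2: attacked by Kf1; g3: attacked by Qg2; h3: attacked by Qg2.
Legal moves for Black: none.
In check with no legal moves → checkmate.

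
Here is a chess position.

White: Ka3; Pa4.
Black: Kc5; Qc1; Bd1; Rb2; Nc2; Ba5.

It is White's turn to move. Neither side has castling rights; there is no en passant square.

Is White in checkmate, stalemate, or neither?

checkmate

White to move; white king on a3.
In check: yes, from the black knight on c2.
King squares — a2: attacked by Rb2; b2: attacked by Qc1; b3: attacked by Rb2; a4: own pawn; b4: attacked by Rb2.
Legal moves for White: none.
In check with no legal moves → checkmate.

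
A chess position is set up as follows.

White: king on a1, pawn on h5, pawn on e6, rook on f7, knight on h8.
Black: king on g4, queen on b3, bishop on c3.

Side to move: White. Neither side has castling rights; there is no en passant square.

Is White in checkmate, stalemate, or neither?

checkmate

White to move; white king on a1.
In check: yes, from the black bishop on c3.
King squares — b1: attacked by Qb3; a2: attacked by Qb3; b2: attacked by Qb3.
Legal moves for White: none.
In check with no legal moves → checkmate.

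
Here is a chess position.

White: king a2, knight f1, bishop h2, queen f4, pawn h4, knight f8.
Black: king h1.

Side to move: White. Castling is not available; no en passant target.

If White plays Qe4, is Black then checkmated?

After Qe4: black king on h1; in check: yes, from the white queen on e4.
King squares — g1: attacked by Bh2; g2: attacked by Qe4; h2: attacked by Nf1.
Black has no legal moves → checkmate.

yes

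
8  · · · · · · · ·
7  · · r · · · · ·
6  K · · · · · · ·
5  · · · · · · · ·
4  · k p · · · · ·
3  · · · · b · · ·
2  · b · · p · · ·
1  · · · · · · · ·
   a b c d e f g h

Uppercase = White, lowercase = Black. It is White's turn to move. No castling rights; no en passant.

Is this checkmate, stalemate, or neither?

White to move; white king on a6.
In check: no.
King squares — a5: attacked by Kb4; b5: attacked by Kb4; b6: attacked by Be3; a7: attacked by Be3; b7: attacked by Rc7.
Legal moves for White: none.
Not in check and no legal moves → stalemate.

stalemate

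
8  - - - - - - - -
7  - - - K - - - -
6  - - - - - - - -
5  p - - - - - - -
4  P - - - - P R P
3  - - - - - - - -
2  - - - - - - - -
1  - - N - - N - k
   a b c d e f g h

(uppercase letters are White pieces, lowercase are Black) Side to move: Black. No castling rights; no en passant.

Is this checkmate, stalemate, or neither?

Black to move; black king on h1.
In check: no.
King squares — g1: attacked by Rg4; g2: attacked by Rg4; h2: attacked by Nf1.
Legal moves for Black: none.
Not in check and no legal moves → stalemate.

stalemate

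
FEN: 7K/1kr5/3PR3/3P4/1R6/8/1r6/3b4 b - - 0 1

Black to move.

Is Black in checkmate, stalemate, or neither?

neither

Black to move; black king on b7.
In check: yes, from the white rook on b4.
King squares — a6: available; b6: attacked by Rb4; c6: attacked by Pd5; a7: available; c7: own rook; a8: available; b8: attacked by Rb4; c8: available.
Legal moves for Black: Kc8, Ka8, Ka7, Ka6, Rxb4.
Black is in check but has 5 legal moves → neither.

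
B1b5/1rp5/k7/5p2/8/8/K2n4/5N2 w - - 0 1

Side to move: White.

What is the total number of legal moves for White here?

White to move; king on a2.
In check: no.
Legal moves: Bxb7+, Ka3, Ka1, Ng3, Ne3, Nh2, Nxd2.
Count: 7.

7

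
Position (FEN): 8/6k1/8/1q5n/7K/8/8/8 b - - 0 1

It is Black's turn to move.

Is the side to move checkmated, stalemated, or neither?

neither

Black to move; black king on g7.
In check: no.
Legal moves for Black include: Kh8, Kg8, Kf8, Kh7, Kf7, Kh6, Kg6, Kf6, Nf6, Nf4, Ng3, Qe8, Qb8, Qd7, Qb7, Qc6, Qb6, Qa6, ... (list truncated; more exist).
Black has legal moves and is not in check → neither.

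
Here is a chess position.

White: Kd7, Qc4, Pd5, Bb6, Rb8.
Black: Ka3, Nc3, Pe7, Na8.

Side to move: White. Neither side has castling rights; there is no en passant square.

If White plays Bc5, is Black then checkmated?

After Bc5: black king on a3; in check: yes, from the white bishop on c5.
King squares — a2: attacked by Qc4; b2: attacked by Rb8; b3: attacked by Qc4; a4: attacked by Qc4; b4: attacked by Qc4.
Black has no legal moves → checkmate.

yes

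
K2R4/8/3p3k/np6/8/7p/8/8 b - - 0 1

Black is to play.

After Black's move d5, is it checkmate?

no

After d5: white king on a8; in check: no.
White is not in check, so this cannot be checkmate.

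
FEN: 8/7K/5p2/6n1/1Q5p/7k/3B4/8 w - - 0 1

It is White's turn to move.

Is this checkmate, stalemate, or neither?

White to move; white king on h7.
In check: yes, from the black knight on g5.
Legal moves for White: Kh8, Kg8, Kg7, Kh6, Kg6, Bxg5.
White is in check but has 6 legal moves → neither.

neither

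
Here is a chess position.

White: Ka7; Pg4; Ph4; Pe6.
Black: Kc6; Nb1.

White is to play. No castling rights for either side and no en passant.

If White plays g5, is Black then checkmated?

After g5: black king on c6; in check: no.
Black is not in check, so this cannot be checkmate.

no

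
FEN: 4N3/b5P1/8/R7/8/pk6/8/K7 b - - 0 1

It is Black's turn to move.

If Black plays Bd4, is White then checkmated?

no

After Bd4: white king on a1; in check: yes, from the black bishop on d4.
White has 1 legal reply: Kb1.
In check but a legal move exists → not checkmate.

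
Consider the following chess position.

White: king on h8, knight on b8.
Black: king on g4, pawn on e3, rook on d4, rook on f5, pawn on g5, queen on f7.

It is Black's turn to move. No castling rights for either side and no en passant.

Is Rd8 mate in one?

After Rd8: white king on h8; in check: yes, from the black rook on d8.
King squares — g7: attacked by Qf7; h7: attacked by Qf7; g8: attacked by Qf7.
White has no legal moves → checkmate.

yes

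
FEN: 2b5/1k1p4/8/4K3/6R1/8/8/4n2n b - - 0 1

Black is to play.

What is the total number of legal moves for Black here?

Black to move; king on b7.
In check: no.
Legal moves: Kb8, Ka8, Kc7, Ka7, Kc6, Kb6, Ka6, Ng3, Nf2, Nf3+, Nd3+, Ng2, Nc2, d6+, d5.
Count: 15.

15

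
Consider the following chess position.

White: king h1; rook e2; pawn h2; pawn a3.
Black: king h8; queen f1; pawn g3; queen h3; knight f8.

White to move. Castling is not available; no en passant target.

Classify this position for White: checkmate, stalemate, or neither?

checkmate

White to move; white king on h1.
In check: yes, from the black queen on f1.
King squares — g1: attacked by Qf1; g2: attacked by Qf1; h2: own pawn.
Legal moves for White: none.
In check with no legal moves → checkmate.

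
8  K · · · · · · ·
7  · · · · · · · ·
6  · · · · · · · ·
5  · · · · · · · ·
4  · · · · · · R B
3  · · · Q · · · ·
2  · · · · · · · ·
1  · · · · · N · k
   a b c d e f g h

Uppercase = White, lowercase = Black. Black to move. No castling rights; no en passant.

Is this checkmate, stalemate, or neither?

Black to move; black king on h1.
In check: no.
King squares — g1: attacked by Rg4; g2: attacked by Rg4; h2: attacked by Nf1.
Legal moves for Black: none.
Not in check and no legal moves → stalemate.

stalemate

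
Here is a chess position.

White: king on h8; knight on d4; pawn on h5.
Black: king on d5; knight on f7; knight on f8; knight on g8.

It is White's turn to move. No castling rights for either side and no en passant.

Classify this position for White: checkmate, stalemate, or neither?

neither

White to move; white king on h8.
In check: yes, from the black knight on f7.
King squares — g7: available; h7: attacked by Nf8; g8: available.
Legal moves for White: Kxg8, Kg7.
White is in check but has 2 legal moves → neither.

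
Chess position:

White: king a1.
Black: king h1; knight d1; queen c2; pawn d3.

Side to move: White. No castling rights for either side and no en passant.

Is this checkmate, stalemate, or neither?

stalemate

White to move; white king on a1.
In check: no.
King squares — b1: attacked by Qc2; a2: attacked by Qc2; b2: attacked by Nd1.
Legal moves for White: none.
Not in check and no legal moves → stalemate.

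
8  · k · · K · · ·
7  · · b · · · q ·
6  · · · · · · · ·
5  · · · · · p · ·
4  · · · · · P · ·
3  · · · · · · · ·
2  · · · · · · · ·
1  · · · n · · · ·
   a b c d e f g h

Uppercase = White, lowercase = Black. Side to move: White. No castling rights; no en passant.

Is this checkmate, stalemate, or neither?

stalemate

White to move; white king on e8.
In check: no.
King squares — d7: attacked by Qg7; e7: attacked by Qg7; f7: attacked by Qg7; d8: attacked by Bc7; f8: attacked by Qg7.
Legal moves for White: none.
Not in check and no legal moves → stalemate.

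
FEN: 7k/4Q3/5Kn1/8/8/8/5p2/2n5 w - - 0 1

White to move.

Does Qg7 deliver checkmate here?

After Qg7: black king on h8; in check: yes, from the white queen on g7.
King squares — g7: attacked by Kf6; h7: attacked by Qg7; g8: attacked by Qg7.
Black has no legal moves → checkmate.

yes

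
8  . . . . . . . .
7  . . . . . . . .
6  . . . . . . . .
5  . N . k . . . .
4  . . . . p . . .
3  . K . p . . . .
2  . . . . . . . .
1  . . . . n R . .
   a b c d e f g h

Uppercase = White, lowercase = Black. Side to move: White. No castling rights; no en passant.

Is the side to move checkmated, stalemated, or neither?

neither

White to move; white king on b3.
In check: no.
Legal moves for White include: Nc7+, Na7, Nd6, Nd4, Nc3+, Na3, Kb4, Ka4, Kc3, Ka3, Kb2, Ka2, Rf8, Rf7, Rf6, Rf5+, Rf4, Rf3, ... (list truncated; more exist).
White has legal moves and is not in check → neither.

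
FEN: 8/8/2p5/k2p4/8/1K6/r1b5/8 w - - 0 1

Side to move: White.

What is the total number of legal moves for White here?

2

White to move; king on b3.
In check: yes, from the black bishop on c2.
Legal moves: Kc3, Kxa2.
Count: 2.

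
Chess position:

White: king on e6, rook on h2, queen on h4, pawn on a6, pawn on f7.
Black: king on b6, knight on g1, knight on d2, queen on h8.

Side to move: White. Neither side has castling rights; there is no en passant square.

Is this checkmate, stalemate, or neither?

White to move; white king on e6.
In check: no.
Legal moves for White include: Ke7, Kd7, Kd6, Kf5, Kd5, Qxh8, Qd8+, Qh7, Qe7, Qh6, Qf6, Qh5, Qg5, Qg4, Qf4, Qe4, Qd4+, Qc4, ... (list truncated; more exist).
White has legal moves and is not in check → neither.

neither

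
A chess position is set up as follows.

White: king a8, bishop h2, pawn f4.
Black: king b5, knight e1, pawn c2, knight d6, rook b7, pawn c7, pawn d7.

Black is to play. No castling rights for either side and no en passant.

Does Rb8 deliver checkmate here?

no

After Rb8: white king on a8; in check: yes, from the black rook on b8.
White has 2 legal replies: Kxb8, Ka7.
In check but a legal move exists → not checkmate.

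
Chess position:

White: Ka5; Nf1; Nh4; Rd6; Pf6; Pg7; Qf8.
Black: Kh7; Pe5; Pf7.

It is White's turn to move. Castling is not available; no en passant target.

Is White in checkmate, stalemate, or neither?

White to move; white king on a5.
In check: no.
Legal moves for White include: Qh8#, Qg8+, Qe8, Qd8, Qc8, Qb8, Qa8, Qxf7, Qe7, Rd8, Rd7, Re6, Rc6, Rb6, Ra6, Rd5, Rd4, Rd3, ... (list truncated; more exist).
White has legal moves and is not in check → neither.

neither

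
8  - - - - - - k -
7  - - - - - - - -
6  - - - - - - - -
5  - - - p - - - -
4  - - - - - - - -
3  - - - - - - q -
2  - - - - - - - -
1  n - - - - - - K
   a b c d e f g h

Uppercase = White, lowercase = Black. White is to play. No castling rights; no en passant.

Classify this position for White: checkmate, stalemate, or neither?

White to move; white king on h1.
In check: no.
King squares — g1: attacked by Qg3; g2: attacked by Qg3; h2: attacked by Qg3.
Legal moves for White: none.
Not in check and no legal moves → stalemate.

stalemate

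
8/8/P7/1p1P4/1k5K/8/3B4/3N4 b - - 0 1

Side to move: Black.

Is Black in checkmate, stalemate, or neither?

Black to move; black king on b4.
In check: yes, from the white bishop on d2.
Legal moves for Black: Kc5, Kc4, Ka4, Kb3, Ka3.
Black is in check but has 5 legal moves → neither.

neither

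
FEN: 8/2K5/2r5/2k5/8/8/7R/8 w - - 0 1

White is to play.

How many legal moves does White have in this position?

4

White to move; king on c7.
In check: yes, from the black rook on c6.
Legal moves: Kd8, Kb8, Kd7, Kb7.
Count: 4.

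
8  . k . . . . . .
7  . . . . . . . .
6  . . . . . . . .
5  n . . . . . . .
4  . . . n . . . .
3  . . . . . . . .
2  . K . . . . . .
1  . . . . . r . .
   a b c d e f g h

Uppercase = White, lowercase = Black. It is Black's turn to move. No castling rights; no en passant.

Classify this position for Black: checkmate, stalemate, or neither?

neither

Black to move; black king on b8.
In check: no.
Legal moves for Black include: Kc8, Ka8, Kc7, Kb7, Ka7, Nb7, Nac6, Nc4+, Nab3, Ne6, Ndc6, Nf5, Nb5, Nf3, Ndb3, Ne2, Nc2, Rf8, ... (list truncated; more exist).
Black has legal moves and is not in check → neither.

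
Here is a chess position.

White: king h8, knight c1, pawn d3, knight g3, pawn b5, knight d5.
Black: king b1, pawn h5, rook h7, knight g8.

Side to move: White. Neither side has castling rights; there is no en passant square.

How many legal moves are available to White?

2

White to move; king on h8.
In check: yes, from the black rook on h7.
Legal moves: Kxg8, Kxh7.
Count: 2.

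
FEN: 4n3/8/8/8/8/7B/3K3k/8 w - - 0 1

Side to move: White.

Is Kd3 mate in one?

After Kd3: black king on h2; in check: no.
Black is not in check, so this cannot be checkmate.

no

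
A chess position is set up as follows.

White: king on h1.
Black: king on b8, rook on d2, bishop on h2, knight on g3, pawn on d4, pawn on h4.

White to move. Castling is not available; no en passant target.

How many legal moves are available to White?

White to move; king on h1.
In check: yes, from the black knight on g3.
Legal moves: none.
Count: 0.

0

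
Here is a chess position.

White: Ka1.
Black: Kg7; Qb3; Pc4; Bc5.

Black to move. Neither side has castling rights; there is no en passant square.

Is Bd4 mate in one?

yes

After Bd4: white king on a1; in check: yes, from the black bishop on d4.
King squares — b1: attacked by Qb3; a2: attacked by Qb3; b2: attacked by Qb3.
White has no legal moves → checkmate.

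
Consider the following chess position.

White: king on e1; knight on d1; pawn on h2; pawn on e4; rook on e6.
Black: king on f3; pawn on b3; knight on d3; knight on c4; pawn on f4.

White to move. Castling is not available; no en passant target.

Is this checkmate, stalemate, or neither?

White to move; white king on e1.
In check: yes, from the black knight on d3.
Legal moves for White: Kf1.
White is in check but has 1 legal move → neither.

neither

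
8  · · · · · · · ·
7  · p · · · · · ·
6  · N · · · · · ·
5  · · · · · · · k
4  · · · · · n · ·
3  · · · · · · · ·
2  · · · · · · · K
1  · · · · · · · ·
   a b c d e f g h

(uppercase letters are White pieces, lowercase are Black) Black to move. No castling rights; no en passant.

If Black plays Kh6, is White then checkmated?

no

After Kh6: white king on h2; in check: no.
White is not in check, so this cannot be checkmate.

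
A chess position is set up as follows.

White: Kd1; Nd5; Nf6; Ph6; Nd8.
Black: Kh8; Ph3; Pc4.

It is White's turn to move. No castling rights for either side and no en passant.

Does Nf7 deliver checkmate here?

yes

After Nf7: black king on h8; in check: yes, from the white knight on f7.
King squares — g7: attacked by Ph6; h7: attacked by Nf6; g8: attacked by Nf6.
Black has no legal moves → checkmate.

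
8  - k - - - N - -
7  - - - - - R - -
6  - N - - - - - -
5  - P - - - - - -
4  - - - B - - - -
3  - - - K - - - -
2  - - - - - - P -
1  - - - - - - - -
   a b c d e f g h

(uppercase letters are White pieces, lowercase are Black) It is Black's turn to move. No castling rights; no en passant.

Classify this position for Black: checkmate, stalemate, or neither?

Black to move; black king on b8.
In check: no.
King squares — a7: attacked by Rf7; b7: attacked by Rf7; c7: attacked by Rf7; a8: attacked by Nb6; c8: attacked by Nb6.
Legal moves for Black: none.
Not in check and no legal moves → stalemate.

stalemate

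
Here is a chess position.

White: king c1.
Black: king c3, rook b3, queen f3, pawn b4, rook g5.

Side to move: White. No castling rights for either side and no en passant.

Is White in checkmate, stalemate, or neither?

White to move; white king on c1.
In check: no.
King squares — b1: attacked by Rb3; d1: attacked by Qf3; b2: attacked by Rb3; c2: attacked by Kc3; d2: attacked by Kc3.
Legal moves for White: none.
Not in check and no legal moves → stalemate.

stalemate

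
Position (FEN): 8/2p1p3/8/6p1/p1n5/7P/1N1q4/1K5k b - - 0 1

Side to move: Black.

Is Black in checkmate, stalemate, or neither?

neither

Black to move; black king on h1.
In check: no.
Legal moves for Black include: Nd6, Nb6, Ne5, Na5, Ne3, Na3+, Nxb2, Qd8, Qd7, Qd6, Qd5, Qa5, Qf4, Qd4, Qb4, Qe3, Qd3+, Qc3, ... (list truncated; more exist).
Black has legal moves and is not in check → neither.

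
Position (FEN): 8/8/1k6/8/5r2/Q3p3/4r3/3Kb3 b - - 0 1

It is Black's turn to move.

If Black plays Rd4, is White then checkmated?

no

After Rd4: white king on d1; in check: yes, from the black rook on d4.
White has 3 legal replies: Kxe2, Kc1, Qd3.
In check but a legal move exists → not checkmate.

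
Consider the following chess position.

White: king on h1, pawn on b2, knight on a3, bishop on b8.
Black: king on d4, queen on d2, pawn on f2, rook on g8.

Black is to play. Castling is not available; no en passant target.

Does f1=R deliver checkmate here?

yes

After f1=R: white king on h1; in check: yes, from the black rook on f1.
King squares — g1: attacked by Rf1; g2: attacked by Qd2; h2: attacked by Qd2.
White has no legal moves → checkmate.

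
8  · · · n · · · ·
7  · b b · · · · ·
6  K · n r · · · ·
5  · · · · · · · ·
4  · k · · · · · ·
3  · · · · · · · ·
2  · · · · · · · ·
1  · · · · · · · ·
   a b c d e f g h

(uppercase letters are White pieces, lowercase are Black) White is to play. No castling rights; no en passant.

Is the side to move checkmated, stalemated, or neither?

White to move; white king on a6.
In check: yes, from the black bishop on b7.
King squares — a5: attacked by Kb4; b5: attacked by Kb4; b6: attacked by Bc7; a7: attacked by Nc6; b7: attacked by Nd8.
Legal moves for White: none.
In check with no legal moves → checkmate.

checkmate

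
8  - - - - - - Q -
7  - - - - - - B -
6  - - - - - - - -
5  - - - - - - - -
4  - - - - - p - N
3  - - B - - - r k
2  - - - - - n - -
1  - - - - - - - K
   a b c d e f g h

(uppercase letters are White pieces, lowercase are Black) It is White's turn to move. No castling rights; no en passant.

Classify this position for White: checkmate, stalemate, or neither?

White to move; white king on h1.
In check: yes, from the black knight on f2.
King squares — g1: attacked by Rg3; g2: attacked by Rg3; h2: attacked by Kh3.
Legal moves for White: none.
In check with no legal moves → checkmate.

checkmate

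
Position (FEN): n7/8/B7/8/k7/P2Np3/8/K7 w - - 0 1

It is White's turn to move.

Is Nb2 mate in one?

After Nb2: black king on a4; in check: yes, from the white knight on b2.
Black has 3 legal replies: Ka5, Kb3, Kxa3.
In check but a legal move exists → not checkmate.

no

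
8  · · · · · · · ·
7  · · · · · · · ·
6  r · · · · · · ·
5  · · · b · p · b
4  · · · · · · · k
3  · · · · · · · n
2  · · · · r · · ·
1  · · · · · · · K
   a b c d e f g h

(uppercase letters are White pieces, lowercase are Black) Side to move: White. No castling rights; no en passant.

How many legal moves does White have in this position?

White to move; king on h1.
In check: yes, from the black bishop on d5.
Legal moves: none.
Count: 0.

0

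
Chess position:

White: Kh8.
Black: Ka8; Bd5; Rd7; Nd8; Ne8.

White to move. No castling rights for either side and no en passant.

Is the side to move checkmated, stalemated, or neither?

stalemate

White to move; white king on h8.
In check: no.
King squares — g7: attacked by Rd7; h7: attacked by Rd7; g8: attacked by Bd5.
Legal moves for White: none.
Not in check and no legal moves → stalemate.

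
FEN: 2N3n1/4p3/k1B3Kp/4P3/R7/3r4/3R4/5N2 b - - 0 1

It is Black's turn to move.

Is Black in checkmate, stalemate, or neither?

Black to move; black king on a6.
In check: yes, from the white rook on a4.
King squares — a5: attacked by Ra4; b5: attacked by Bc6; b6: attacked by Nc8; a7: attacked by Ra4; b7: attacked by Bc6.
Legal moves for Black: none.
In check with no legal moves → checkmate.

checkmate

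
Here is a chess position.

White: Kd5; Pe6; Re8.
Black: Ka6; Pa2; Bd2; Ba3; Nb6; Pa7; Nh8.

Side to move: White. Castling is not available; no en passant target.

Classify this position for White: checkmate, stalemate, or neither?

White to move; white king on d5.
In check: yes, from the black knight on b6.
Legal moves for White: Kc6, Ke5, Ke4, Kd4.
White is in check but has 4 legal moves → neither.

neither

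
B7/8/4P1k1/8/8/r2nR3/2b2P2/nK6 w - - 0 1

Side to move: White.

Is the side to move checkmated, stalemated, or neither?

checkmate

White to move; white king on b1.
In check: yes, from the black bishop on c2.
King squares — a1: attacked by Ra3; c1: attacked by Nd3; a2: attacked by Ra3; b2: attacked by Nd3; c2: attacked by Na1.
Legal moves for White: none.
In check with no legal moves → checkmate.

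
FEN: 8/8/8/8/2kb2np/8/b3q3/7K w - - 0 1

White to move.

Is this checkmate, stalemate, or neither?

White to move; white king on h1.
In check: no.
King squares — g1: attacked by Bd4; g2: attacked by Qe2; h2: attacked by Qe2.
Legal moves for White: none.
Not in check and no legal moves → stalemate.

stalemate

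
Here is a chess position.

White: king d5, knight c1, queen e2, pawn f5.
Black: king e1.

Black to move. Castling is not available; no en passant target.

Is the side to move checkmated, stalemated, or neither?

checkmate

Black to move; black king on e1.
In check: yes, from the white queen on e2.
King squares — d1: attacked by Qe2; f1: attacked by Qe2; d2: attacked by Qe2; e2: attacked by Nc1; f2: attacked by Qe2.
Legal moves for Black: none.
In check with no legal moves → checkmate.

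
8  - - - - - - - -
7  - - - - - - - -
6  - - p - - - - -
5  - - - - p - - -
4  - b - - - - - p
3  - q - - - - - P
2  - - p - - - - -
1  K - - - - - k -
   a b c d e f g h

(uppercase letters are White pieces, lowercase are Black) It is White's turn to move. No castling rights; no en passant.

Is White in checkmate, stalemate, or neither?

stalemate

White to move; white king on a1.
In check: no.
King squares — b1: attacked by Pc2; a2: attacked by Qb3; b2: attacked by Qb3.
Legal moves for White: none.
Not in check and no legal moves → stalemate.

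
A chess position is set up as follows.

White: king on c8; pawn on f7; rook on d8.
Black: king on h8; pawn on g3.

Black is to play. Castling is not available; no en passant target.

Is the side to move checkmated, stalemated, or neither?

neither

Black to move; black king on h8.
In check: yes, from the white rook on d8.
King squares — g7: available; h7: available; g8: attacked by Pf7.
Legal moves for Black: Kh7, Kg7.
Black is in check but has 2 legal moves → neither.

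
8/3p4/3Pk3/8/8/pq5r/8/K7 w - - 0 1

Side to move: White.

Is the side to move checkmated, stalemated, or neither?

stalemate

White to move; white king on a1.
In check: no.
King squares — b1: attacked by Qb3; a2: attacked by Qb3; b2: attacked by Pa3.
Legal moves for White: none.
Not in check and no legal moves → stalemate.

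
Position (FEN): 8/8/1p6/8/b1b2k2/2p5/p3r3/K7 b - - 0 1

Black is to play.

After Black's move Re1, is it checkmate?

yes

After Re1: white king on a1; in check: yes, from the black rook on e1.
King squares — b1: attacked by Re1; a2: attacked by Bc4; b2: attacked by Pc3.
White has no legal moves → checkmate.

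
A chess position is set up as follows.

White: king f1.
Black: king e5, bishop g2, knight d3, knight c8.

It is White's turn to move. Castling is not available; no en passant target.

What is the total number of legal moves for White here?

3

White to move; king on f1.
In check: yes, from the black bishop on g2.
Legal moves: Kxg2, Ke2, Kg1.
Count: 3.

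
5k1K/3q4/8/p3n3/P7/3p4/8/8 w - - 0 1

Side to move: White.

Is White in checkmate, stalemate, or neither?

stalemate

White to move; white king on h8.
In check: no.
King squares — g7: attacked by Qd7; h7: attacked by Qd7; g8: attacked by Kf8.
Legal moves for White: none.
Not in check and no legal moves → stalemate.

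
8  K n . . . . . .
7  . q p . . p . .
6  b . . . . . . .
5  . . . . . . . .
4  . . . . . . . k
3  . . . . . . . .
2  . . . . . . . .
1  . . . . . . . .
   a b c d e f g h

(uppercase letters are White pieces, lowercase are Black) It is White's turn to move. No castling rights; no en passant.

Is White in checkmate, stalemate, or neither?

White to move; white king on a8.
In check: yes, from the black queen on b7.
King squares — a7: attacked by Qb7; b7: attacked by Ba6; b8: attacked by Qb7.
Legal moves for White: none.
In check with no legal moves → checkmate.

checkmate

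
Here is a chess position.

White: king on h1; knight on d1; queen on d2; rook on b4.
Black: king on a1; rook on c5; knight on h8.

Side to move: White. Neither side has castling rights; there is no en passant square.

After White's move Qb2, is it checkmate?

yes

After Qb2: black king on a1; in check: yes, from the white queen on b2.
King squares — b1: attacked by Qb2; a2: attacked by Qb2; b2: attacked by Nd1.
Black has no legal moves → checkmate.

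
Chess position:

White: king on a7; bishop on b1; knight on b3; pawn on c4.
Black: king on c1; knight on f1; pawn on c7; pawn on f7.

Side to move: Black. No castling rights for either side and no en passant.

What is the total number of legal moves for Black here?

3

Black to move; king on c1.
In check: yes, from the white knight on b3.
Legal moves: Kb2, Kd1, Kxb1.
Count: 3.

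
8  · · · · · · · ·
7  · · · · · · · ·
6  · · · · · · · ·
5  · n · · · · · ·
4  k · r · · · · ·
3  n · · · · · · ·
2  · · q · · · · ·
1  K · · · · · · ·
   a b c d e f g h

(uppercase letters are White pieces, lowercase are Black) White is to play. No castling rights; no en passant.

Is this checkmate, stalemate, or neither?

White to move; white king on a1.
In check: no.
King squares — b1: attacked by Qc2; a2: attacked by Qc2; b2: attacked by Qc2.
Legal moves for White: none.
Not in check and no legal moves → stalemate.

stalemate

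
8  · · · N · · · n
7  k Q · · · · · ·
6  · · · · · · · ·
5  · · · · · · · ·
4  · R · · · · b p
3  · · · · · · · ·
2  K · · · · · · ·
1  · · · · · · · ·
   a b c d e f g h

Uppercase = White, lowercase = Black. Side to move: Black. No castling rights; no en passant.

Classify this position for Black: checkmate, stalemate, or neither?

Black to move; black king on a7.
In check: yes, from the white queen on b7.
King squares — a6: attacked by Qb7; b6: attacked by Rb4; b7: attacked by Rb4; a8: attacked by Qb7; b8: attacked by Qb7.
Legal moves for Black: none.
In check with no legal moves → checkmate.

checkmate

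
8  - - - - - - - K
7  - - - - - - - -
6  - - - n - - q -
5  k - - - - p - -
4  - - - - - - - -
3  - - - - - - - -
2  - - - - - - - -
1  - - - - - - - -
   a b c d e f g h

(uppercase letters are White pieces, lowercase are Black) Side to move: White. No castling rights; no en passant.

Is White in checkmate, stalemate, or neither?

stalemate

White to move; white king on h8.
In check: no.
King squares — g7: attacked by Qg6; h7: attacked by Qg6; g8: attacked by Qg6.
Legal moves for White: none.
Not in check and no legal moves → stalemate.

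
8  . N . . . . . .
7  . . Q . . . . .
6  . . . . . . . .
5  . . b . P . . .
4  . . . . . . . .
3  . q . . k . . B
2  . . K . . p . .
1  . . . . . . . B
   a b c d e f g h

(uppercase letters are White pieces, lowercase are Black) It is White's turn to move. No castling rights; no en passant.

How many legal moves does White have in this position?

2

White to move; king on c2.
In check: yes, from the black queen on b3.
Legal moves: Kxb3, Kc1.
Count: 2.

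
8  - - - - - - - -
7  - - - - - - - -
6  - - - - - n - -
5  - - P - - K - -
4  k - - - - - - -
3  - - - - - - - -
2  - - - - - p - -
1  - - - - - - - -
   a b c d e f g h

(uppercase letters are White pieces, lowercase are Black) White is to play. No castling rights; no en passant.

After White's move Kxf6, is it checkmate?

no

After Kxf6: black king on a4; in check: no.
Black is not in check, so this cannot be checkmate.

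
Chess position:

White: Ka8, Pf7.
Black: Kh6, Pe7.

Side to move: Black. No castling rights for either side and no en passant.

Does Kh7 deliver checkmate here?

no

After Kh7: white king on a8; in check: no.
White is not in check, so this cannot be checkmate.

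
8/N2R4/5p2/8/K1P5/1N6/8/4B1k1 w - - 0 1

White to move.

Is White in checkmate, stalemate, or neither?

neither

White to move; white king on a4.
In check: no.
Legal moves for White include: Rd8, Rh7, Rg7+, Rf7, Re7, Rc7, Rb7, Rd6, Rd5, Rd4, Rd3, Rd2, Rd1, Nc8, Nc6, Nb5, Kb5, Ka5, ... (list truncated; more exist).
White has legal moves and is not in check → neither.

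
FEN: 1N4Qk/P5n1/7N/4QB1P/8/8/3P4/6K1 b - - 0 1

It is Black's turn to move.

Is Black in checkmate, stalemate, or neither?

checkmate

Black to move; black king on h8.
In check: yes, from the white queen on g8.
King squares — g7: own knight; h7: attacked by Bf5; g8: attacked by Nh6.
Legal moves for Black: none.
In check with no legal moves → checkmate.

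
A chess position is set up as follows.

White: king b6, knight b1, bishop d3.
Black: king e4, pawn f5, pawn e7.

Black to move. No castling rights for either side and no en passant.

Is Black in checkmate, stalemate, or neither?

Black to move; black king on e4.
In check: yes, from the white bishop on d3.
Legal moves for Black: Ke5, Kd5, Kf4, Kd4, Kf3, Ke3, Kxd3.
Black is in check but has 7 legal moves → neither.

neither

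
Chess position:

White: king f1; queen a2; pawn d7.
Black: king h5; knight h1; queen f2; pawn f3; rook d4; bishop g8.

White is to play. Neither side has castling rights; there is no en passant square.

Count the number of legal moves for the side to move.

White to move; king on f1.
In check: yes, from the black queen on f2.
Legal moves: Qxf2.
Count: 1.

1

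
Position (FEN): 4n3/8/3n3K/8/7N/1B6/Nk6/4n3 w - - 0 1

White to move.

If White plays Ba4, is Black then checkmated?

no

After Ba4: black king on b2; in check: no.
Black is not in check, so this cannot be checkmate.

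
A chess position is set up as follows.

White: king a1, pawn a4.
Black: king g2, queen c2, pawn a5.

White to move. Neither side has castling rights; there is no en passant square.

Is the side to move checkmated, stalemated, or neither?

stalemate

White to move; white king on a1.
In check: no.
King squares — b1: attacked by Qc2; a2: attacked by Qc2; b2: attacked by Qc2.
Legal moves for White: none.
Not in check and no legal moves → stalemate.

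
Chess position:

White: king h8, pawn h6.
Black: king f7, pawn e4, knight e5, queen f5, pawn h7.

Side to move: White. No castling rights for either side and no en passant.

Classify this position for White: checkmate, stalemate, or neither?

White to move; white king on h8.
In check: no.
King squares — g7: attacked by Kf7; h7: attacked by Qf5; g8: attacked by Kf7.
Legal moves for White: none.
Not in check and no legal moves → stalemate.

stalemate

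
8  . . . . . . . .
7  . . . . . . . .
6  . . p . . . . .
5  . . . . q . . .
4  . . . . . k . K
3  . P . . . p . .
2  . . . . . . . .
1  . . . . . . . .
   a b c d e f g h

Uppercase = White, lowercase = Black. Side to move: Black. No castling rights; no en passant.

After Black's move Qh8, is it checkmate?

yes

After Qh8: white king on h4; in check: yes, from the black queen on h8.
King squares — g3: attacked by Kf4; h3: attacked by Qh8; g4: attacked by Kf4; g5: attacked by Kf4; h5: attacked by Qh8.
White has no legal moves → checkmate.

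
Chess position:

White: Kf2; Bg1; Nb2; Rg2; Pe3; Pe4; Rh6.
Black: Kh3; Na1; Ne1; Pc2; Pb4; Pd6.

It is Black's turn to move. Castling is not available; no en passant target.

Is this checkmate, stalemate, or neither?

checkmate

Black to move; black king on h3.
In check: yes, from the white rook on h6.
King squares — g2: attacked by Kf2; h2: attacked by Bg1; g3: attacked by Kf2; g4: attacked by Rg2; h4: attacked by Rh6.
Legal moves for Black: none.
In check with no legal moves → checkmate.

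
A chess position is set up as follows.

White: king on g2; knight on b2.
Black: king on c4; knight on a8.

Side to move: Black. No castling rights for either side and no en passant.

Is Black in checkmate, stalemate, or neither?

Black to move; black king on c4.
In check: yes, from the white knight on b2.
Legal moves for Black: Kd5, Kc5, Kb5, Kd4, Kb4, Kc3, Kb3.
Black is in check but has 7 legal moves → neither.

neither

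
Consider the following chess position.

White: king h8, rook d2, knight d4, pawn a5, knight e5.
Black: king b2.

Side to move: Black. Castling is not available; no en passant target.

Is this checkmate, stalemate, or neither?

Black to move; black king on b2.
In check: yes, from the white rook on d2.
Legal moves for Black: Kc3, Ka3, Kc1, Kb1, Ka1.
Black is in check but has 5 legal moves → neither.

neither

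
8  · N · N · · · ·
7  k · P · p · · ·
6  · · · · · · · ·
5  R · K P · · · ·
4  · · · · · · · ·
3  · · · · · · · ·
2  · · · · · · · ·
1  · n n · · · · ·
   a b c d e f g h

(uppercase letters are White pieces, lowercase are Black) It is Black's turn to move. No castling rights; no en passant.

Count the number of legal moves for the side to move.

Black to move; king on a7.
In check: yes, from the white rook on a5.
Legal moves: none.
Count: 0.

0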